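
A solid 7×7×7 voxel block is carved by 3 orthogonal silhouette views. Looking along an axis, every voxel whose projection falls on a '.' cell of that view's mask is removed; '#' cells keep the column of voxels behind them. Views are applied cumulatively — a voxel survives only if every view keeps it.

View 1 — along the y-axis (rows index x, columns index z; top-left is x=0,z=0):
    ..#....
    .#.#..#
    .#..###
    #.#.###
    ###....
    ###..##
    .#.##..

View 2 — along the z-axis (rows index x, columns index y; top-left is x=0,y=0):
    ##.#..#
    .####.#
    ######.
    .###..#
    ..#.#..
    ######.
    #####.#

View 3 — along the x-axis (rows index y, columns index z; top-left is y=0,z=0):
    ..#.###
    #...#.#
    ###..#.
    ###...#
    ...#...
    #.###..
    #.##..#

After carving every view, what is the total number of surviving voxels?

voxel count = 56

initial block: 7^3 = 343
carve view 1 (along y, XZ-mask fill 24/49): 168 voxels remain
carve view 2 (along z, XY-mask fill 33/49): 117 voxels remain
carve view 3 (along x, YZ-mask fill 24/49): 56 voxels remain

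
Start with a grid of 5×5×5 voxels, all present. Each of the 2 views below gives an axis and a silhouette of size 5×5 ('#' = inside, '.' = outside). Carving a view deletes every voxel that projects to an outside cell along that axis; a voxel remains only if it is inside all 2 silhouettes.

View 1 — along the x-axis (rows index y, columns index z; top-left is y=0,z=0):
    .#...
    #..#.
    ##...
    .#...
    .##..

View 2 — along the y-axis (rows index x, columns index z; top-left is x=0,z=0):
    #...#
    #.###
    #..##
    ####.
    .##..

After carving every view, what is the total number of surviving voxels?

initial block: 5^3 = 125
  1. axis=0 (YZ plane), |mask|=8  ⇒  voxels=40
  2. axis=1 (XZ plane), |mask|=15  ⇒  voxels=22

remaining voxels: 22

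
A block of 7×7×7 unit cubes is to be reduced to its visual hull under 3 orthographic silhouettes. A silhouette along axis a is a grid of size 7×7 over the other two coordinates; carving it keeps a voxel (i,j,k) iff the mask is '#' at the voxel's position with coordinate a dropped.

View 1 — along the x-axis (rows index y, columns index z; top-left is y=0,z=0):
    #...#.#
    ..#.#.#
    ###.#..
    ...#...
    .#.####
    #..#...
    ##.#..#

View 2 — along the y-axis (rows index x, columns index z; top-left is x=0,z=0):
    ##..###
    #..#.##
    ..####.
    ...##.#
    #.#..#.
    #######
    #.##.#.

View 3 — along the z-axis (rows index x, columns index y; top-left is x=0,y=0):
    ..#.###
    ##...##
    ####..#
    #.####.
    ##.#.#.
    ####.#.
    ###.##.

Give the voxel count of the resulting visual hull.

full grid |V| = 343
carve view 1 (along x, YZ-mask fill 22/49): 154 voxels remain
carve view 2 (along y, XZ-mask fill 30/49): 92 voxels remain
carve view 3 (along z, XY-mask fill 32/49): 58 voxels remain

58 voxels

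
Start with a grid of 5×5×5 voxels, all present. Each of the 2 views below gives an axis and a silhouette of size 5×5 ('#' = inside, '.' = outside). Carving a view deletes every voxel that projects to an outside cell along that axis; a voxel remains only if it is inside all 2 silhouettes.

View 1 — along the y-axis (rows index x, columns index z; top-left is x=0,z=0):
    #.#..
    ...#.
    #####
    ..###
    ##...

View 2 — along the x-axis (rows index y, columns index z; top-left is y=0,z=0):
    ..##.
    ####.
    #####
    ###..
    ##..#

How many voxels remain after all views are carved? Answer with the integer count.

remaining voxels: 45

before carving: 125 voxels (5×5×5)
carve view 1 (along y, XZ-mask fill 13/25): 65 voxels remain
carve view 2 (along x, YZ-mask fill 17/25): 45 voxels remain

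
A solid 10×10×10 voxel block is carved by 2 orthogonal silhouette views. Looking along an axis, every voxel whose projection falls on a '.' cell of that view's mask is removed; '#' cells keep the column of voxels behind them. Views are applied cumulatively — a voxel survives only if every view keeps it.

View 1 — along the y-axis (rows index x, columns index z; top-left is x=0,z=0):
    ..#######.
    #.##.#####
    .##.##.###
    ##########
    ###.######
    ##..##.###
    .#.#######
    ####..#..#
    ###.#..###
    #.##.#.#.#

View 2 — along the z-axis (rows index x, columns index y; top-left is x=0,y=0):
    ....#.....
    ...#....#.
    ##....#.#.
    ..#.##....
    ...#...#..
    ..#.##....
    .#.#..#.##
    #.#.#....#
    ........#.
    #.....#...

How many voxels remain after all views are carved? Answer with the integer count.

full grid |V| = 1000
carve view 1 (along y, XZ-mask fill 75/100): 750 voxels remain
carve view 2 (along z, XY-mask fill 27/100): 203 voxels remain

voxel count = 203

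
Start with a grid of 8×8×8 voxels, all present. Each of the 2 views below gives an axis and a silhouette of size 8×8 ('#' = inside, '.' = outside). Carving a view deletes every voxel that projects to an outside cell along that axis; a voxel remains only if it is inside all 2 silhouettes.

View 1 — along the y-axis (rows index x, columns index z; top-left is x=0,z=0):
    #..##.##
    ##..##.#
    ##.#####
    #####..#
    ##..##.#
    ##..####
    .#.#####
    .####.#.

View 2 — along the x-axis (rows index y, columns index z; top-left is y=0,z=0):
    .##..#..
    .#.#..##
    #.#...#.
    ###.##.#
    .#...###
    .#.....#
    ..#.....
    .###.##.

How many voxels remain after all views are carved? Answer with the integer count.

start: 8×8×8 = 512 voxels
V1 y: intersect with XZ mask (45 set) -- 360 left
V2 x: intersect with YZ mask (28 set) -- 150 left

voxel count = 150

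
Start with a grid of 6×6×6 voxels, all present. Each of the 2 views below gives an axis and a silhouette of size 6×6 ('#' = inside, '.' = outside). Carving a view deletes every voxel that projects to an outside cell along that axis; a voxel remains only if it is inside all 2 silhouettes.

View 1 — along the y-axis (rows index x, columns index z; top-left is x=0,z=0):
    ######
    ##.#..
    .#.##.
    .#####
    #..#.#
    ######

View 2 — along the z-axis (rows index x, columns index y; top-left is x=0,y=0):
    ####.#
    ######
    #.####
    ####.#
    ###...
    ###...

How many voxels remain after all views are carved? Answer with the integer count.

115 voxels

initial block: 6^3 = 216
after view 1 [y-axis, 26 of 36 cells solid] → remaining = 156
after view 2 [z-axis, 27 of 36 cells solid] → remaining = 115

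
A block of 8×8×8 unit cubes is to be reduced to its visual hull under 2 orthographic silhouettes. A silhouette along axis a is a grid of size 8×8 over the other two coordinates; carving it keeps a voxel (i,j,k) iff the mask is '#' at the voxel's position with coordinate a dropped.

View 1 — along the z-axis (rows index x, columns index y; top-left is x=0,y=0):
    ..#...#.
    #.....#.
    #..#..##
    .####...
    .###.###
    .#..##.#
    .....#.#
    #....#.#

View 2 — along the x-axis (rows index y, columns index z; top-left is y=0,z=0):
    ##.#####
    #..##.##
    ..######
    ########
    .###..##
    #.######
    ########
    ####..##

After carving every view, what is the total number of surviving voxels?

initial block: 8^3 = 512
  1. axis=2 (XY plane), |mask|=27  ⇒  voxels=216
  2. axis=0 (YZ plane), |mask|=52  ⇒  voxels=178

voxel count = 178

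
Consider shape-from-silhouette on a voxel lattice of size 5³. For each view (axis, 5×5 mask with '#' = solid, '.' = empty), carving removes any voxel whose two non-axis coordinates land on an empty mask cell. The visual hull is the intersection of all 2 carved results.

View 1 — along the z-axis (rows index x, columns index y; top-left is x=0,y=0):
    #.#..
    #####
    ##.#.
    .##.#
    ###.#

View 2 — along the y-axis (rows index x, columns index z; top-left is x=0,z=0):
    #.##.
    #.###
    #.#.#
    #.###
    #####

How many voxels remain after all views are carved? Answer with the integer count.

before carving: 125 voxels (5×5×5)
  1. axis=2 (XY plane), |mask|=17  ⇒  voxels=85
  2. axis=1 (XZ plane), |mask|=19  ⇒  voxels=67

remaining voxels: 67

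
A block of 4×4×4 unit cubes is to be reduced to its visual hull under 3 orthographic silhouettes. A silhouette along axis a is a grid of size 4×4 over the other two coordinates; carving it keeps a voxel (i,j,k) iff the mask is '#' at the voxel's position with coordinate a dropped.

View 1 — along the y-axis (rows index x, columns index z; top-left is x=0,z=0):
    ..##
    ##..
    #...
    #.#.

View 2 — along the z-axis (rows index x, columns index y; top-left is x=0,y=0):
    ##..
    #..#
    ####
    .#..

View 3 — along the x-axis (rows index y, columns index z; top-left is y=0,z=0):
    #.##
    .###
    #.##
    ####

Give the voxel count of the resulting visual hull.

full grid |V| = 64
after view 1 [y-axis, 7 of 16 cells solid] → remaining = 28
after view 2 [z-axis, 9 of 16 cells solid] → remaining = 14
after view 3 [x-axis, 13 of 16 cells solid] → remaining = 11

|visual hull| = 11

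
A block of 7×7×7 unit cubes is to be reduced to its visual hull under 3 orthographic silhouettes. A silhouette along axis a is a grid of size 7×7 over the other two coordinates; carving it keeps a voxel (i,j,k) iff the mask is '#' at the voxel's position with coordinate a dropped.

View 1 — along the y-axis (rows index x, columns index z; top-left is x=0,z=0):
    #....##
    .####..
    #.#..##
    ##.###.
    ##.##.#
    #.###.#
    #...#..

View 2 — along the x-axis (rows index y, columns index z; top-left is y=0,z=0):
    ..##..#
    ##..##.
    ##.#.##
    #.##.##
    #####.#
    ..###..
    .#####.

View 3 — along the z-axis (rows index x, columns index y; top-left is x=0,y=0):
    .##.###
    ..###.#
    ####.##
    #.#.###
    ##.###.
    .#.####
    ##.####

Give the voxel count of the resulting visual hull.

voxel count = 88

initial block: 7^3 = 343
V1 y: intersect with XZ mask (28 set) -- 196 left
V2 x: intersect with YZ mask (31 set) -- 123 left
V3 z: intersect with XY mask (36 set) -- 88 left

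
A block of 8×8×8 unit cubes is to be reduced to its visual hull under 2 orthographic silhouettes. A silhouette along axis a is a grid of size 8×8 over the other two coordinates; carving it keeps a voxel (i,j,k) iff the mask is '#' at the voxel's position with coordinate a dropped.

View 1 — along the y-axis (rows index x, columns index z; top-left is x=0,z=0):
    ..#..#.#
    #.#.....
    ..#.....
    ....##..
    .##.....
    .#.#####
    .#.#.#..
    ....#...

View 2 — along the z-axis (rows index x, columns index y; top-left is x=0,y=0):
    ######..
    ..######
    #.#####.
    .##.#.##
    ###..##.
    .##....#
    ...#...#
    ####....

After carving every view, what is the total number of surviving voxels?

remaining voxels: 84

start: 8×8×8 = 512 voxels
[1] y-view keeps 20 columns → grid now 160
[2] z-view keeps 37 columns → grid now 84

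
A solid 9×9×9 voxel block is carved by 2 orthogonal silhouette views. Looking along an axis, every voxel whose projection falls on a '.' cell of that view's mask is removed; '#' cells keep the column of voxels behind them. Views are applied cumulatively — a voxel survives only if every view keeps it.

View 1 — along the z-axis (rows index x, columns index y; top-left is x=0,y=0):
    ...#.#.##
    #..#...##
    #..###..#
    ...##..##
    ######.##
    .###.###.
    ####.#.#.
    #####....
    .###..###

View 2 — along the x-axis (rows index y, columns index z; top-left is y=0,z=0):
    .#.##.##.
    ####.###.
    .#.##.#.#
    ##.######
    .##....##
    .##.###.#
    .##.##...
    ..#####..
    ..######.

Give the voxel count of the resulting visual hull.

start: 9×9×9 = 729 voxels
V1 z: intersect with XY mask (48 set) -- 432 left
V2 x: intersect with YZ mask (50 set) -- 282 left

|visual hull| = 282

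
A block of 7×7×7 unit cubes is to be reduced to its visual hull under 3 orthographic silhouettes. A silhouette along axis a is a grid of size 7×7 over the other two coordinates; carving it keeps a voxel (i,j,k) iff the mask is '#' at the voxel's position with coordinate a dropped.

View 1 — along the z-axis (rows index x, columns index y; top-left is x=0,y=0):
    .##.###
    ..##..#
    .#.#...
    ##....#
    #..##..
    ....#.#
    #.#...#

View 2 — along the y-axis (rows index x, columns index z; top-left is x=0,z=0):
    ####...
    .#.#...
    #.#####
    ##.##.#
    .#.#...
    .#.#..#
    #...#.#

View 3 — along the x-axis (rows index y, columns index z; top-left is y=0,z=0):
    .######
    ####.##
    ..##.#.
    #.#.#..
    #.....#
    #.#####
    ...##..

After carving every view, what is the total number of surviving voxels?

start: 7×7×7 = 343 voxels
after view 1 [z-axis, 21 of 49 cells solid] → remaining = 147
after view 2 [y-axis, 25 of 49 cells solid] → remaining = 74
after view 3 [x-axis, 28 of 49 cells solid] → remaining = 38

remaining voxels: 38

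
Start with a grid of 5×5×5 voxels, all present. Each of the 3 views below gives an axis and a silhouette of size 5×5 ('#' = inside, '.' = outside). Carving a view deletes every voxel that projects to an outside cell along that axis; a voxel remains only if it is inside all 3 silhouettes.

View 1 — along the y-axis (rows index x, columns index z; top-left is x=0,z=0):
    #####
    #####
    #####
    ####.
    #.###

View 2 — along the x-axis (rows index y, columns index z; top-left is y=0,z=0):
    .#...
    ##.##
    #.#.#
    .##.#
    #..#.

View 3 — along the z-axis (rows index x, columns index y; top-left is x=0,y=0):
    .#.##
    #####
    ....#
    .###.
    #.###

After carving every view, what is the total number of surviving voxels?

initial block: 5^3 = 125
carve view 1 (along y, XZ-mask fill 23/25): 115 voxels remain
carve view 2 (along x, YZ-mask fill 13/25): 59 voxels remain
carve view 3 (along z, XY-mask fill 16/25): 38 voxels remain

38 voxels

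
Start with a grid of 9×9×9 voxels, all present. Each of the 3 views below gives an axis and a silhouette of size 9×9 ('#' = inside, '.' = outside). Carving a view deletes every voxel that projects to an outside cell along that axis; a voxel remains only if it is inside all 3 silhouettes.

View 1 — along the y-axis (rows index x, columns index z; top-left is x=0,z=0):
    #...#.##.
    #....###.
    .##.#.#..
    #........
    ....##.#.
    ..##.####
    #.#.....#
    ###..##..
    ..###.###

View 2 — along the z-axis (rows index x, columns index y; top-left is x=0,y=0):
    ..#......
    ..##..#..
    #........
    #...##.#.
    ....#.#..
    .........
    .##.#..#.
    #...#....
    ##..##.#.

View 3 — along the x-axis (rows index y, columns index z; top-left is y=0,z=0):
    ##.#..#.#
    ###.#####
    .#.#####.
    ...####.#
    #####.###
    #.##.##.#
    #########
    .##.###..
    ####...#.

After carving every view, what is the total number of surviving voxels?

voxel count = 57

initial block: 9^3 = 729
after view 1 [y-axis, 36 of 81 cells solid] → remaining = 324
after view 2 [z-axis, 22 of 81 cells solid] → remaining = 82
after view 3 [x-axis, 57 of 81 cells solid] → remaining = 57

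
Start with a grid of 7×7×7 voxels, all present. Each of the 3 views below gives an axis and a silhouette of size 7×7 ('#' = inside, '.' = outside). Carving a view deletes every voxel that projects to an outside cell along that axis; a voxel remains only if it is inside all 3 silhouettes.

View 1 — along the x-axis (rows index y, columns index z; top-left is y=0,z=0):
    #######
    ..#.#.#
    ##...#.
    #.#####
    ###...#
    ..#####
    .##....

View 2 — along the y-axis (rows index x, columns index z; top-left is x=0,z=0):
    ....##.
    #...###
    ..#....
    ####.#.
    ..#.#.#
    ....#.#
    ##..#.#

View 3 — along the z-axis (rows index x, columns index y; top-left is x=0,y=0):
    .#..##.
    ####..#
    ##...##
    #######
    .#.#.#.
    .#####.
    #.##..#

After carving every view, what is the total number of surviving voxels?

initial block: 7^3 = 343
  1. axis=0 (YZ plane), |mask|=30  ⇒  voxels=210
  2. axis=1 (XZ plane), |mask|=21  ⇒  voxels=93
  3. axis=2 (XY plane), |mask|=31  ⇒  voxels=66

voxel count = 66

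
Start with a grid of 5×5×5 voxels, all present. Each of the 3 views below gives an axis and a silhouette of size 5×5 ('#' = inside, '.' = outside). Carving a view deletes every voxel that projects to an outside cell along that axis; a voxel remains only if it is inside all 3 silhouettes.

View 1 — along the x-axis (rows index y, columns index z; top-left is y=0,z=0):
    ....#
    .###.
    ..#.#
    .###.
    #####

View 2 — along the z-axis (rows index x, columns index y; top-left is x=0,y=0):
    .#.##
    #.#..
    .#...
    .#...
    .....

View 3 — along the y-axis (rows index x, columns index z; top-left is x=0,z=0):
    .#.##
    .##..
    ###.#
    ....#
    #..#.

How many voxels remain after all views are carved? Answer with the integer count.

10 voxels

initial block: 5^3 = 125
  1. axis=0 (YZ plane), |mask|=14  ⇒  voxels=70
  2. axis=2 (XY plane), |mask|=7  ⇒  voxels=20
  3. axis=1 (XZ plane), |mask|=12  ⇒  voxels=10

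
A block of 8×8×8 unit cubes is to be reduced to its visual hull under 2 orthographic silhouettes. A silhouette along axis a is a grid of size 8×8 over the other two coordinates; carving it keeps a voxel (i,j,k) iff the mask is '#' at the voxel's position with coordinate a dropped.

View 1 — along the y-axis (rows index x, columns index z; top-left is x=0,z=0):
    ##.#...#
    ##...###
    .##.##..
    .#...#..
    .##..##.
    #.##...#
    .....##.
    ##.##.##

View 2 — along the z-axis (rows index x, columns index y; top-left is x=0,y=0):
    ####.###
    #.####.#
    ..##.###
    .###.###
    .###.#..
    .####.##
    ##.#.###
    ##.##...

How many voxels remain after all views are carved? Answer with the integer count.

initial block: 8^3 = 512
V1 y: intersect with XZ mask (31 set) -- 248 left
V2 z: intersect with XY mask (44 set) -- 166 left

voxel count = 166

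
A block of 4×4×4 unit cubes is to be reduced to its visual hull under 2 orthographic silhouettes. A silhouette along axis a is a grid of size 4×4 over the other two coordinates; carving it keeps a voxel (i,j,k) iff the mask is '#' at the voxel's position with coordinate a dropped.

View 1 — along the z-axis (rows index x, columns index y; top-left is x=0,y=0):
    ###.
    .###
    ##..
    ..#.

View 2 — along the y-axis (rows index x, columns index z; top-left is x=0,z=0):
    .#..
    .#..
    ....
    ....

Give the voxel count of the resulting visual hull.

start: 4×4×4 = 64 voxels
[1] z-view keeps 9 columns → grid now 36
[2] y-view keeps 2 columns → grid now 6

remaining voxels: 6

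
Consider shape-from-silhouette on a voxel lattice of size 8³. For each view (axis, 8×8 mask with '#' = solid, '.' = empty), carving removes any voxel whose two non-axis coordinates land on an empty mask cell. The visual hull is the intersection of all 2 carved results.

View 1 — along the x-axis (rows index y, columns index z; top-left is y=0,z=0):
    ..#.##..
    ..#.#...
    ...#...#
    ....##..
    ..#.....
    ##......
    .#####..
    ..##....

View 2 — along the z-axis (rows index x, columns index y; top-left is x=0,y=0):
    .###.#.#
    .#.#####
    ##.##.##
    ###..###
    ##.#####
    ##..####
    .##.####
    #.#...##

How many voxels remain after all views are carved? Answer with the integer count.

voxel count = 113

full grid |V| = 512
V1 x: intersect with YZ mask (19 set) -- 152 left
V2 z: intersect with XY mask (46 set) -- 113 left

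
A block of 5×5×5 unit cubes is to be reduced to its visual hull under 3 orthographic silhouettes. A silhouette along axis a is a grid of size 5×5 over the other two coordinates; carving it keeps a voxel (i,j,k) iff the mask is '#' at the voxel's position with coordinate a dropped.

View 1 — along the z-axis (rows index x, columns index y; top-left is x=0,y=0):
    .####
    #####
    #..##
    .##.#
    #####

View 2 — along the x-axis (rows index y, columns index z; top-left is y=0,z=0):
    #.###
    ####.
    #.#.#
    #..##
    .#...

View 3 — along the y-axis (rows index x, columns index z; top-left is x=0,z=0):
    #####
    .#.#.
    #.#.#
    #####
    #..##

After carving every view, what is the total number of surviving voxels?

before carving: 125 voxels (5×5×5)
  1. axis=2 (XY plane), |mask|=20  ⇒  voxels=100
  2. axis=0 (YZ plane), |mask|=15  ⇒  voxels=57
  3. axis=1 (XZ plane), |mask|=18  ⇒  voxels=39

remaining voxels: 39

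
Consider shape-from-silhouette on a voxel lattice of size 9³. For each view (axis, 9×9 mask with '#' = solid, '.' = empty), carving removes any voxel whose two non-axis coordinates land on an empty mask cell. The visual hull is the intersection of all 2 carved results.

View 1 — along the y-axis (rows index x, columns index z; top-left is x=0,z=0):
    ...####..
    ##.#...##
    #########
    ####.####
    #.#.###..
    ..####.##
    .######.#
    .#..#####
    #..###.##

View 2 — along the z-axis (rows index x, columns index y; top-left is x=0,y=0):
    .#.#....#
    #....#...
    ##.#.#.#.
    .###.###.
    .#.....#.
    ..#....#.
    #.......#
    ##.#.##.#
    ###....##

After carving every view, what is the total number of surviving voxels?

voxel count = 217

before carving: 729 voxels (9×9×9)
carve view 1 (along y, XZ-mask fill 56/81): 504 voxels remain
carve view 2 (along z, XY-mask fill 33/81): 217 voxels remain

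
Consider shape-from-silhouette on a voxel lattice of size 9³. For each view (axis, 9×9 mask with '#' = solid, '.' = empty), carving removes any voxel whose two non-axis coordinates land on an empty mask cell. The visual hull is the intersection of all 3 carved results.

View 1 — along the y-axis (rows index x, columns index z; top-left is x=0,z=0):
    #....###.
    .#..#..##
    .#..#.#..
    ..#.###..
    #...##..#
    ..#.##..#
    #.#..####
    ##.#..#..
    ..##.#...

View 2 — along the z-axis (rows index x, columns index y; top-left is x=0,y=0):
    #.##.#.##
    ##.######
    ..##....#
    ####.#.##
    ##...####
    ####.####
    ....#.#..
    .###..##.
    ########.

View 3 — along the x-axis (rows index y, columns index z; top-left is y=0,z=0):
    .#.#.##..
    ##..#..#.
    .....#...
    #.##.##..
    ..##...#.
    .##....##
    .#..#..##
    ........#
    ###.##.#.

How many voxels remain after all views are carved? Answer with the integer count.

|visual hull| = 82

start: 9×9×9 = 729 voxels
[1] y-view keeps 36 columns → grid now 324
[2] z-view keeps 53 columns → grid now 205
[3] x-view keeps 32 columns → grid now 82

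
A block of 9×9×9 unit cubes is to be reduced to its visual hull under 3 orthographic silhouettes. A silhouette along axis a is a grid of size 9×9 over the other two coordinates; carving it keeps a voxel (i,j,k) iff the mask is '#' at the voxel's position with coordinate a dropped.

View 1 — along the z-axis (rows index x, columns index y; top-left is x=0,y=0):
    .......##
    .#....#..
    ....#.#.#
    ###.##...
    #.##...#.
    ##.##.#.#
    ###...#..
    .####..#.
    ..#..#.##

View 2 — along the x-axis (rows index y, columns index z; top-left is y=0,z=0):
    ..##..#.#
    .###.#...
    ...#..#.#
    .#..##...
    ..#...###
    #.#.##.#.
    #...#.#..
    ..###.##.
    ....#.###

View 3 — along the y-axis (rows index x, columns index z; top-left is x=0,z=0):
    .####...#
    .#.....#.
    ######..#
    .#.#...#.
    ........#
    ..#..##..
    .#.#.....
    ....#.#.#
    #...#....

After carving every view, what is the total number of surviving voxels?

initial block: 9^3 = 729
carve view 1 (along z, XY-mask fill 35/81): 315 voxels remain
carve view 2 (along x, YZ-mask fill 35/81): 134 voxels remain
carve view 3 (along y, XZ-mask fill 28/81): 44 voxels remain

|visual hull| = 44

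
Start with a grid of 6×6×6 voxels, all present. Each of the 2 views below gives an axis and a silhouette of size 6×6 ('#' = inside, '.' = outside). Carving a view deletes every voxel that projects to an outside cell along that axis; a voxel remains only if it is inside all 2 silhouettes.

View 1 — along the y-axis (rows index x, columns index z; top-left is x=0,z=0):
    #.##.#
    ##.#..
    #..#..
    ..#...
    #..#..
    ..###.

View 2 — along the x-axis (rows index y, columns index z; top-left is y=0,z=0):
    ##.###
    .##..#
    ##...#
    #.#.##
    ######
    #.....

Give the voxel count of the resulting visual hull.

initial block: 6^3 = 216
V1 y: intersect with XZ mask (15 set) -- 90 left
V2 x: intersect with YZ mask (22 set) -- 51 left

51 voxels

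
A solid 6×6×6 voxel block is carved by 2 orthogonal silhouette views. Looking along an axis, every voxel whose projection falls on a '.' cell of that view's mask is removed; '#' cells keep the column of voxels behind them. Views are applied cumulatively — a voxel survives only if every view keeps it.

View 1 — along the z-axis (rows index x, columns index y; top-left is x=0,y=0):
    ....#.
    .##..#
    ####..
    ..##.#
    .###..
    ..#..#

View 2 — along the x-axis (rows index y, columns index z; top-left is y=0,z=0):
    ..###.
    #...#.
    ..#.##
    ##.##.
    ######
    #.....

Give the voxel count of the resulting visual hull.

45 voxels

full grid |V| = 216
after view 1 [z-axis, 16 of 36 cells solid] → remaining = 96
after view 2 [x-axis, 19 of 36 cells solid] → remaining = 45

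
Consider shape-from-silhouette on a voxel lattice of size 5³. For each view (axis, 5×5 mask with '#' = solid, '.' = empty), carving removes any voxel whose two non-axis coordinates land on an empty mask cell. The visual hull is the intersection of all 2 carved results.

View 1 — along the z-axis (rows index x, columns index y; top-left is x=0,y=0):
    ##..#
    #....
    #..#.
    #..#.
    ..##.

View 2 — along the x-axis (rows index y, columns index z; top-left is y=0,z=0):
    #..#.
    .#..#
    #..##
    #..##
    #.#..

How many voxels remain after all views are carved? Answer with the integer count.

24 voxels

initial block: 5^3 = 125
after view 1 [z-axis, 10 of 25 cells solid] → remaining = 50
after view 2 [x-axis, 12 of 25 cells solid] → remaining = 24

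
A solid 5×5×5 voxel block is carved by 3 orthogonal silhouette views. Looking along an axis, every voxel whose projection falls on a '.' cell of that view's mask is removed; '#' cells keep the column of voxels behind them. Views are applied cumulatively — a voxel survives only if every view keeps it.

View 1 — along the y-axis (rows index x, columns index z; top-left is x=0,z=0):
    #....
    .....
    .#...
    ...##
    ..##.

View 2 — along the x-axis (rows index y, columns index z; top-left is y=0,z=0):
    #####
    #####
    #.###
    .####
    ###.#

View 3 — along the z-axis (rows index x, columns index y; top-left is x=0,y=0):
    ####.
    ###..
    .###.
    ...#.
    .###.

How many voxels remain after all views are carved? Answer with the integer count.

voxel count = 13

start: 5×5×5 = 125 voxels
  1. axis=1 (XZ plane), |mask|=6  ⇒  voxels=30
  2. axis=0 (YZ plane), |mask|=22  ⇒  voxels=26
  3. axis=2 (XY plane), |mask|=14  ⇒  voxels=13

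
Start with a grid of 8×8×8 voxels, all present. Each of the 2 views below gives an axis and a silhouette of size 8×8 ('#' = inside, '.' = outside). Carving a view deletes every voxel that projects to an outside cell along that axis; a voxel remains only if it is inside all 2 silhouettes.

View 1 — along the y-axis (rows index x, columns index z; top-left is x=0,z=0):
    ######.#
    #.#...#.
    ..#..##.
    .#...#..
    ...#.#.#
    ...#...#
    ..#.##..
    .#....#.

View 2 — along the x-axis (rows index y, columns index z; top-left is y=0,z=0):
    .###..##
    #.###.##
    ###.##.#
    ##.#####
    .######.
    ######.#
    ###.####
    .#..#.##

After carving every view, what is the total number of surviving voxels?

|visual hull| = 148

start: 8×8×8 = 512 voxels
[1] y-view keeps 25 columns → grid now 200
[2] x-view keeps 48 columns → grid now 148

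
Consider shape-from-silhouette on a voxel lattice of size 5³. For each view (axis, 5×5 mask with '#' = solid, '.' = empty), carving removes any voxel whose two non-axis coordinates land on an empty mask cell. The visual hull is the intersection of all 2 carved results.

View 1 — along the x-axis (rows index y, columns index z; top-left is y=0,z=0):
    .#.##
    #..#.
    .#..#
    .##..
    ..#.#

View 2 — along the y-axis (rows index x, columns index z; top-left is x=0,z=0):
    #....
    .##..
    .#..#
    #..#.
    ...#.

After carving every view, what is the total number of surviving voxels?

voxel count = 17

before carving: 125 voxels (5×5×5)
[1] x-view keeps 11 columns → grid now 55
[2] y-view keeps 8 columns → grid now 17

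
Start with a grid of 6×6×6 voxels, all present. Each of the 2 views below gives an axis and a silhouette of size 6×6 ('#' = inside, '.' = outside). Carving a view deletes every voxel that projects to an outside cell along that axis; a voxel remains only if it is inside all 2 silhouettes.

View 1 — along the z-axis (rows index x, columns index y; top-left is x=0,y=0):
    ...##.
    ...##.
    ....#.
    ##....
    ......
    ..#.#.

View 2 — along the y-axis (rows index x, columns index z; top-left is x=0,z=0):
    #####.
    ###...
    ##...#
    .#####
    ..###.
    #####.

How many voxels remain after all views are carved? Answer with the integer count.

voxel count = 39

start: 6×6×6 = 216 voxels
carve view 1 (along z, XY-mask fill 9/36): 54 voxels remain
carve view 2 (along y, XZ-mask fill 24/36): 39 voxels remain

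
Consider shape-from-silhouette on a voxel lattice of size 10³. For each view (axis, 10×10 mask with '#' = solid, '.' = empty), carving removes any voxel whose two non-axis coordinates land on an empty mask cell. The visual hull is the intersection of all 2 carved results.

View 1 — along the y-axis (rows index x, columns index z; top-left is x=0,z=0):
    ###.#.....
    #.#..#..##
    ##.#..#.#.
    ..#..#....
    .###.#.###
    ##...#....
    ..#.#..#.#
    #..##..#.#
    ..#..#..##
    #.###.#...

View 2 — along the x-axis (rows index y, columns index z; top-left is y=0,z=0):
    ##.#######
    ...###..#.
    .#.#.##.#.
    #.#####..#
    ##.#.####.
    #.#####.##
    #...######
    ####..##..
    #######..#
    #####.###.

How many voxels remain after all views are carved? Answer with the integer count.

297 voxels

start: 10×10×10 = 1000 voxels
carve view 1 (along y, XZ-mask fill 44/100): 440 voxels remain
carve view 2 (along x, YZ-mask fill 69/100): 297 voxels remain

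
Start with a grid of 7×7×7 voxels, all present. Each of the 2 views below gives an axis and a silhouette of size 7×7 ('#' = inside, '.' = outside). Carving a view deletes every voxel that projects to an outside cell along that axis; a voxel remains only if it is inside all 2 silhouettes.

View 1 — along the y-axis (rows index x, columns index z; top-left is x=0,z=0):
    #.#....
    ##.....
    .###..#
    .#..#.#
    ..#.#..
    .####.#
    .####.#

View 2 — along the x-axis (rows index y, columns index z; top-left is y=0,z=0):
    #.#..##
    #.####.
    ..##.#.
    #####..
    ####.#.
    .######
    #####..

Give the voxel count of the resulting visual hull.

before carving: 343 voxels (7×7×7)
[1] y-view keeps 23 columns → grid now 161
[2] x-view keeps 33 columns → grid now 107

|visual hull| = 107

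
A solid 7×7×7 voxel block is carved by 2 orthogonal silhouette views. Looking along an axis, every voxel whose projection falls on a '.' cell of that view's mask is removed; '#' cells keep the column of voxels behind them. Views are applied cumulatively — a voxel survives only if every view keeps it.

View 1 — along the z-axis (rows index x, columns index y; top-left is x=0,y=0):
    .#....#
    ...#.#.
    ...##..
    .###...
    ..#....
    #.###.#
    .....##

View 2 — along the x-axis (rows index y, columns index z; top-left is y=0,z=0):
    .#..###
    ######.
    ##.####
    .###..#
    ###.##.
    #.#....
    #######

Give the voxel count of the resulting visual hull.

voxel count = 85

initial block: 7^3 = 343
after view 1 [z-axis, 17 of 49 cells solid] → remaining = 119
after view 2 [x-axis, 34 of 49 cells solid] → remaining = 85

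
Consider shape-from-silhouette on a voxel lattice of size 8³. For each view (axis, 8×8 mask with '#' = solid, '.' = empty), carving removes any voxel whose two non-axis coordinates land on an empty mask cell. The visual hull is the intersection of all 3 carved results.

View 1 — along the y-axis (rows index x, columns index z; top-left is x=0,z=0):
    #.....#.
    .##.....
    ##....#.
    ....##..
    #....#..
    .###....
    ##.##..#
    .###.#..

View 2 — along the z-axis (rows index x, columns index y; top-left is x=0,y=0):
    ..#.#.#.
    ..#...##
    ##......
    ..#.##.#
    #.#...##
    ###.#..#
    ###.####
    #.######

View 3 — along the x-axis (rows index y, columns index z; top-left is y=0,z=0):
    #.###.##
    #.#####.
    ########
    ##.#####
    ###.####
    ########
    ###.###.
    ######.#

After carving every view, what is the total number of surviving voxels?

start: 8×8×8 = 512 voxels
V1 y: intersect with XZ mask (23 set) -- 184 left
V2 z: intersect with XY mask (35 set) -- 112 left
V3 x: intersect with YZ mask (55 set) -- 95 left

|visual hull| = 95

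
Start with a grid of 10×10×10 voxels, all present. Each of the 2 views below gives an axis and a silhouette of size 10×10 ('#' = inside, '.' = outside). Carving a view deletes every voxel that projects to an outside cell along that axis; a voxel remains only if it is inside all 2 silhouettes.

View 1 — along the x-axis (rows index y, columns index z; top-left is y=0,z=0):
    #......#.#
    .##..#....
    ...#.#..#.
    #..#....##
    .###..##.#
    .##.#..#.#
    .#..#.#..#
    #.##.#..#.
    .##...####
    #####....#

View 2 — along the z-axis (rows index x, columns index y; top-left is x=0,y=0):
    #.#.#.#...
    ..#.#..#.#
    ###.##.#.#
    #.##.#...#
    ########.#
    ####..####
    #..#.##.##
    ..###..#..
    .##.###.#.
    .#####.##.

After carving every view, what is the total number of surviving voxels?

initial block: 10^3 = 1000
  1. axis=0 (YZ plane), |mask|=45  ⇒  voxels=450
  2. axis=2 (XY plane), |mask|=60  ⇒  voxels=266

266 voxels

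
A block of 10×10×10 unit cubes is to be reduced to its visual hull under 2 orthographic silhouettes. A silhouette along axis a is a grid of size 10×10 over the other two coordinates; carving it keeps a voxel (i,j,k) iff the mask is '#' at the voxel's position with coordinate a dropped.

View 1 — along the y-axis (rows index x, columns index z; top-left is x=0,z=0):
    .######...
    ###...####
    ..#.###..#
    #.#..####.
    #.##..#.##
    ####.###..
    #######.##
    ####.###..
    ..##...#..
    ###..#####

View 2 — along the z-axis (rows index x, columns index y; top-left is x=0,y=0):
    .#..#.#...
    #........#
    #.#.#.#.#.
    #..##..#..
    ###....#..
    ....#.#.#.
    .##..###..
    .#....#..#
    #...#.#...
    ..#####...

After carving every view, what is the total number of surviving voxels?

start: 10×10×10 = 1000 voxels
after view 1 [y-axis, 64 of 100 cells solid] → remaining = 640
after view 2 [z-axis, 37 of 100 cells solid] → remaining = 241

241 voxels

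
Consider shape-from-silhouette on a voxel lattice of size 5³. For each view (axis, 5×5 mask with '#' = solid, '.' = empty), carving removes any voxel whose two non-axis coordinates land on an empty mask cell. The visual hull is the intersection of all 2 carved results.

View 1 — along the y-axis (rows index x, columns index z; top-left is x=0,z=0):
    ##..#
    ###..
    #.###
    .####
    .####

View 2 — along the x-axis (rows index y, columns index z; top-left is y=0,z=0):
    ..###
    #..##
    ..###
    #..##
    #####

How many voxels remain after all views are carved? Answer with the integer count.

before carving: 125 voxels (5×5×5)
[1] y-view keeps 18 columns → grid now 90
[2] x-view keeps 17 columns → grid now 60

60 voxels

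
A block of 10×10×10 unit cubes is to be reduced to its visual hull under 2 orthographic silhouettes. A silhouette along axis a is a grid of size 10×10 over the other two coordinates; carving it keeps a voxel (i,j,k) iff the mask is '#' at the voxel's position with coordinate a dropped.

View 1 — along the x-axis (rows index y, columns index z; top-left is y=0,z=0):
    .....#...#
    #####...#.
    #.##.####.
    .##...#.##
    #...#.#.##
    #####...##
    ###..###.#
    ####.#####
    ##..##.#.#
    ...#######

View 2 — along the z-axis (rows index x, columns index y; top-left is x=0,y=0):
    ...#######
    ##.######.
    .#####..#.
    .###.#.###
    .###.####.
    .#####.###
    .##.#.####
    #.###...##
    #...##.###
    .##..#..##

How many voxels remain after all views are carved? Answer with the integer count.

423 voxels

start: 10×10×10 = 1000 voxels
  1. axis=0 (YZ plane), |mask|=61  ⇒  voxels=610
  2. axis=2 (XY plane), |mask|=67  ⇒  voxels=423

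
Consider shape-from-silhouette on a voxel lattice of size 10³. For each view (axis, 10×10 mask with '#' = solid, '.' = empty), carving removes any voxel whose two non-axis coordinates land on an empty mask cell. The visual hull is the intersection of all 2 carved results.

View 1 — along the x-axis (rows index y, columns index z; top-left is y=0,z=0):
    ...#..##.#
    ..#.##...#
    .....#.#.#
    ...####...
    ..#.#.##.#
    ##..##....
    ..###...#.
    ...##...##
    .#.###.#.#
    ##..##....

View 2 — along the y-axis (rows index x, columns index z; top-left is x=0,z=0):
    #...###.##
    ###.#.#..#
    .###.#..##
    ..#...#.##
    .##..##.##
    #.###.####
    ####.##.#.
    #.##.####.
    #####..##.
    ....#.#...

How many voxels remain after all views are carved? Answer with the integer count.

234 voxels

before carving: 1000 voxels (10×10×10)
step 1: project along x, AND mask (42/100) → |grid| = 420
step 2: project along y, AND mask (59/100) → |grid| = 234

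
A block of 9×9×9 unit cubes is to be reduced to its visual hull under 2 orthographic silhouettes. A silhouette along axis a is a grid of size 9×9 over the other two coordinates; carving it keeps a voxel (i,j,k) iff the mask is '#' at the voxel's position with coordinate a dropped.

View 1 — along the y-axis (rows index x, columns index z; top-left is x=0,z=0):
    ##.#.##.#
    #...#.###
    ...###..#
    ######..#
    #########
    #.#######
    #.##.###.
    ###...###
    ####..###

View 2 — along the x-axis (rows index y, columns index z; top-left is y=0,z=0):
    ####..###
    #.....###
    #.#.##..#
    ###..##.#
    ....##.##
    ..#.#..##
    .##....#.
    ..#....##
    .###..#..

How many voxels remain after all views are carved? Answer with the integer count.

full grid |V| = 729
step 1: project along y, AND mask (58/81) → |grid| = 522
step 2: project along x, AND mask (40/81) → |grid| = 261

261 voxels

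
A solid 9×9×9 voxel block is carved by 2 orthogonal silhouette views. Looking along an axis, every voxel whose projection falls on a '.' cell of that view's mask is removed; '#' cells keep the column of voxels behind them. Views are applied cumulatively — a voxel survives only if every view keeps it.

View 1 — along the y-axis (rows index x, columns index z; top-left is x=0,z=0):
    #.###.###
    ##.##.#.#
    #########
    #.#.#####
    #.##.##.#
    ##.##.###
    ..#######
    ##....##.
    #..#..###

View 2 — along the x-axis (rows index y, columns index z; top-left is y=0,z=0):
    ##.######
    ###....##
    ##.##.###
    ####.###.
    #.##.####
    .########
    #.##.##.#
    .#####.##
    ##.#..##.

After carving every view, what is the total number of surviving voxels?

full grid |V| = 729
  1. axis=1 (XZ plane), |mask|=58  ⇒  voxels=522
  2. axis=0 (YZ plane), |mask|=60  ⇒  voxels=393

voxel count = 393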